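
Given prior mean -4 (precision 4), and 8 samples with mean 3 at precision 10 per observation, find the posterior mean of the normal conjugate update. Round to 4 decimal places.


The posterior mean is a precision-weighted average of prior and data.
Post. prec. = 4 + 80 = 84
Post. mean = (-16 + 240)/84 = 224/84 = 2.6667

2.6667


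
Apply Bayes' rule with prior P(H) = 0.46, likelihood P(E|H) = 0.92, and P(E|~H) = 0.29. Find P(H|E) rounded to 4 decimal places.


Step 1: Compute marginal P(E) = P(E|H)P(H) + P(E|~H)P(~H)
= 0.92*0.46 + 0.29*0.54 = 0.5798
Step 2: P(H|E) = P(E|H)P(H)/P(E) = 0.4232/0.5798
= 0.7299

0.7299


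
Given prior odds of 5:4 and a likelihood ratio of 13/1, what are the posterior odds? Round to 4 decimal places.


Posterior odds = prior odds * LR
Prior odds = 5/4 = 1.25
LR = 13/1 = 13.0
Posterior odds = 1.25 * 13.0 = 16.25

16.25


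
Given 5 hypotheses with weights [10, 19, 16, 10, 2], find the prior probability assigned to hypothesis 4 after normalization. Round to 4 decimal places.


To normalize, divide each weight by the sum of all weights.
Sum = 57
Prior(H4) = 10/57 = 0.1754

0.1754


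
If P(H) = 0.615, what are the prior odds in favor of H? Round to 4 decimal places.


Prior odds = P(H) / (1 - P(H))
= 0.615 / 0.385
= 1.5974

1.5974


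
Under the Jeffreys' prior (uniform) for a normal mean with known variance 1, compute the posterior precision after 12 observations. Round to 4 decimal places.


Prior precision = 0 (flat prior).
Post. prec. = 0 + n/var = 12/1 = 12.0

12.0


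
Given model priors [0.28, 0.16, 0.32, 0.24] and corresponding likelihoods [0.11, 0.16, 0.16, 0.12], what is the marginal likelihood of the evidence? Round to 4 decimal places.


P(E) = sum_i P(M_i) P(E|M_i)
= 0.0308 + 0.0256 + 0.0512 + 0.0288
= 0.1364

0.1364


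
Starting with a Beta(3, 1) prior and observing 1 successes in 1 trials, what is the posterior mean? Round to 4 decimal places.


Posterior parameters: alpha = 3 + 1 = 4
beta = 1 + 0 = 1
Posterior mean = alpha / (alpha + beta) = 4 / 5
= 0.8

0.8


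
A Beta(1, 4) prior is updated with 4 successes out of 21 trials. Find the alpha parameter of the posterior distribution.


In the Beta-Binomial conjugate update:
alpha_post = alpha_prior + successes
= 1 + 4
= 5

5


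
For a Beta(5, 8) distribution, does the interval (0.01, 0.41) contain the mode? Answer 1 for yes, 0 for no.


Mode of Beta(a,b) = (a-1)/(a+b-2)
= (5-1)/(5+8-2) = 0.3636
Check: 0.01 <= 0.3636 <= 0.41?
Result: 1

1


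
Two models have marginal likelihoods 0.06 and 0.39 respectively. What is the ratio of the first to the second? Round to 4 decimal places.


Evidence ratio = 0.06 / 0.39
= 0.1538

0.1538


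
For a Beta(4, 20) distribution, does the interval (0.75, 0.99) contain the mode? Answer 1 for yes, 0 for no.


Mode of Beta(a,b) = (a-1)/(a+b-2)
= (4-1)/(4+20-2) = 0.1364
Check: 0.75 <= 0.1364 <= 0.99?
Result: 0

0


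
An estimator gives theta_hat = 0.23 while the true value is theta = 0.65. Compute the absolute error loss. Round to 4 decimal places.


The absolute error loss is |theta_hat - theta|
= |0.23 - 0.65|
= 0.42

0.42


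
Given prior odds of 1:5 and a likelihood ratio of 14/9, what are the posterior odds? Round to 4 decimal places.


Posterior odds = prior odds * LR
Prior odds = 1/5 = 0.2
LR = 14/9 = 1.5556
Posterior odds = 0.2 * 1.5556 = 0.3111

0.3111


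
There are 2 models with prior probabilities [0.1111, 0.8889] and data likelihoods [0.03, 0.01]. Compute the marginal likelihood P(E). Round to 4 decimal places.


P(E) = sum over models of P(M_i) * P(E|M_i)
= 0.1111*0.03 + 0.8889*0.01
= 0.0122

0.0122


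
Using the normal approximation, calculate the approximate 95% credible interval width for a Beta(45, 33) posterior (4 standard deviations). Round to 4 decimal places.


Var(Beta) = 45*33/(78^2 * 79) = 0.0031
SD = 0.0556
Width ~ 4*SD = 0.2223

0.2223


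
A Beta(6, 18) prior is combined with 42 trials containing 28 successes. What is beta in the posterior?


In conjugate updating:
beta_posterior = beta_prior + (n - k)
= 18 + (42 - 28)
= 18 + 14 = 32

32


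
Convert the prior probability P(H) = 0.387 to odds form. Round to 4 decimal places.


P(not H) = 1 - 0.387 = 0.613
Odds = 0.387 / 0.613 = 0.6313

0.6313


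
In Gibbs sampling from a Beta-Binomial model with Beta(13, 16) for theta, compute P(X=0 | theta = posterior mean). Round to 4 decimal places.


Posterior mean = alpha/(alpha+beta) = 13/29 = 0.4483
P(X=0|theta=mean) = 1 - theta = 0.5517

0.5517


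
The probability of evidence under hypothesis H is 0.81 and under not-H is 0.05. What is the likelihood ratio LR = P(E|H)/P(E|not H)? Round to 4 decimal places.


LR = 0.81 / 0.05
= 16.2

16.2


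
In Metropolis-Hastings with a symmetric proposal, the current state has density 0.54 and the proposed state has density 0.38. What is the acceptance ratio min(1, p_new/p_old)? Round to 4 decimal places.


Ratio = p_new / p_old = 0.38 / 0.54 = 0.7037
Acceptance = min(1, 0.7037) = 0.7037

0.7037


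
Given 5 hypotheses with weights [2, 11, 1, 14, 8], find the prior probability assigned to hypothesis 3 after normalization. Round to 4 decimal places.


To normalize, divide each weight by the sum of all weights.
Sum = 36
Prior(H3) = 1/36 = 0.0278

0.0278


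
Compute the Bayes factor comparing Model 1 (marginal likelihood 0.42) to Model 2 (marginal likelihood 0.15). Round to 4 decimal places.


BF12 = marginal likelihood of M1 / marginal likelihood of M2
= 0.42/0.15
= 2.8

2.8


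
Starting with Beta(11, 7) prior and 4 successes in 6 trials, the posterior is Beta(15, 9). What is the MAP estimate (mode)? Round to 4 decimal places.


The mode of Beta(a, b) when a > 1 and b > 1 is (a-1)/(a+b-2)
= (15 - 1) / (15 + 9 - 2)
= 14 / 22
= 0.6364

0.6364


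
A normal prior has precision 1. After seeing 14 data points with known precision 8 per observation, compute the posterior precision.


In the conjugate normal model, precisions add:
tau_posterior = tau_prior + n * tau_data
= 1 + 14*8 = 113

113


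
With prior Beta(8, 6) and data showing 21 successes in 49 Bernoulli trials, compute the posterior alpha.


Conjugate update: alpha_posterior = alpha_prior + k
= 8 + 21 = 29

29


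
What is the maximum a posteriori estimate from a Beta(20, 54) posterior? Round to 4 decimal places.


The MAP estimate equals the mode of the distribution.
Mode of Beta(a,b) = (a-1)/(a+b-2)
= 19/72
= 0.2639

0.2639


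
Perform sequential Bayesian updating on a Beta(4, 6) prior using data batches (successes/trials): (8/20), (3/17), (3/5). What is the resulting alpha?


Accumulate successes: 14
Posterior alpha = prior alpha + sum of successes
= 4 + 14 = 18

18


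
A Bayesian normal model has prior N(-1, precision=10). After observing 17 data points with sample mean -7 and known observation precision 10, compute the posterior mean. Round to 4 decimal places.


Posterior mean = (prior_precision * prior_mean + n * data_precision * data_mean) / (prior_precision + n * data_precision)
Numerator = 10*-1 + 17*10*-7 = -1200
Denominator = 10 + 17*10 = 180
Posterior mean = -6.6667

-6.6667


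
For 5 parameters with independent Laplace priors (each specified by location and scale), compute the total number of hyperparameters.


A Laplace prior has 2 hyperparameters per parameter.
Total = 5 * 2 = 10

10


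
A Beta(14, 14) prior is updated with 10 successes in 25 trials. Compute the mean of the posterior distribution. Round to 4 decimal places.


After update: Beta(24, 29)
Mean = 24 / (24 + 29) = 24 / 53
= 0.4528

0.4528


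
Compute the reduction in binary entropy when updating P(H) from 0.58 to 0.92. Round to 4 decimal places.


H_before = -p*log2(p) - (1-p)*log2(1-p) for p=0.58: 0.9815
H_after for p=0.92: 0.4022
Reduction = 0.9815 - 0.4022 = 0.5793

0.5793


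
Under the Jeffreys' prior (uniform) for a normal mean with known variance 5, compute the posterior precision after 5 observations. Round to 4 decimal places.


Prior precision = 0 (flat prior).
Post. prec. = 0 + n/var = 5/5 = 1.0

1.0


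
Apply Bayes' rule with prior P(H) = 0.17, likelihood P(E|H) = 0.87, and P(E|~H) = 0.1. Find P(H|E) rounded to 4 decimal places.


Step 1: Compute marginal P(E) = P(E|H)P(H) + P(E|~H)P(~H)
= 0.87*0.17 + 0.1*0.83 = 0.2309
Step 2: P(H|E) = P(E|H)P(H)/P(E) = 0.1479/0.2309
= 0.6405

0.6405


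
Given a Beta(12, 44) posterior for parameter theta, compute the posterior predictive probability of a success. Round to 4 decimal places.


For a Beta-Bernoulli model, the predictive probability is the mean:
P(success) = 12/(12+44) = 12/56 = 0.2143

0.2143


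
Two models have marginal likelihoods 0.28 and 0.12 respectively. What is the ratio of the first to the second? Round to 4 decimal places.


Evidence ratio = 0.28 / 0.12
= 2.3333

2.3333


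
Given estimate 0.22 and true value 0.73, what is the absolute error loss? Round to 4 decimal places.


Absolute error = |estimate - true|
= |-0.51| = 0.51

0.51


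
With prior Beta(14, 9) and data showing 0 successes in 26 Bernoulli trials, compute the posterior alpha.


Conjugate update: alpha_posterior = alpha_prior + k
= 14 + 0 = 14

14


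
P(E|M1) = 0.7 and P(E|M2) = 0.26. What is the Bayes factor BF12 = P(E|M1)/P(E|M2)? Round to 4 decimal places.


Bayes factor BF12 = P(E|M1) / P(E|M2)
= 0.7 / 0.26
= 2.6923

2.6923


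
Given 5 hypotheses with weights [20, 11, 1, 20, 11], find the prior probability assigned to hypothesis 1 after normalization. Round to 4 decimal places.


To normalize, divide each weight by the sum of all weights.
Sum = 63
Prior(H1) = 20/63 = 0.3175

0.3175


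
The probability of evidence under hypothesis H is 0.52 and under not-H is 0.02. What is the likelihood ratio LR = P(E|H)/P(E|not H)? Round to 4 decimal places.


LR = 0.52 / 0.02
= 26.0

26.0


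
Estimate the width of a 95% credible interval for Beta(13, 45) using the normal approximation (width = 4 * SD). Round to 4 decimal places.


For Beta(a,b): Var = ab/((a+b)^2(a+b+1))
Var = 0.0029, SD = 0.0543
Approximate 95% CI width = 4 * 0.0543 = 0.2172

0.2172


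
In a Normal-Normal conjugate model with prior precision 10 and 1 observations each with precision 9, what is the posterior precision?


Posterior precision = prior precision + n * observation precision
= 10 + 1 * 9
= 10 + 9 = 19

19


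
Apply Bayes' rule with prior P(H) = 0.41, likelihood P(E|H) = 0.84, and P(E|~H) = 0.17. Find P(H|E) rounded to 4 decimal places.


Step 1: Compute marginal P(E) = P(E|H)P(H) + P(E|~H)P(~H)
= 0.84*0.41 + 0.17*0.59 = 0.4447
Step 2: P(H|E) = P(E|H)P(H)/P(E) = 0.3444/0.4447
= 0.7745

0.7745


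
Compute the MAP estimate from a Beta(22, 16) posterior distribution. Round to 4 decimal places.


MAP = mode of Beta distribution
= (alpha - 1)/(alpha + beta - 2)
= (22-1)/(22+16-2)
= 21/36 = 0.5833

0.5833


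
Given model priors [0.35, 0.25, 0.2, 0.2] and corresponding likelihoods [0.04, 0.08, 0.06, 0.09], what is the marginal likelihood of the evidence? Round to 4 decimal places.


P(E) = sum_i P(M_i) P(E|M_i)
= 0.014 + 0.02 + 0.012 + 0.018
= 0.064

0.064


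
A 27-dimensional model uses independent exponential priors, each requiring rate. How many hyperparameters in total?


Per parameter: 1 (rate).
Total = 27 * 1 = 27

27


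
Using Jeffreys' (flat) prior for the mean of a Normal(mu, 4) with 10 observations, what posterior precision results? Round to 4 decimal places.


Flat prior means prior precision is 0.
Posterior precision = n / sigma^2 = 10/4 = 2.5

2.5


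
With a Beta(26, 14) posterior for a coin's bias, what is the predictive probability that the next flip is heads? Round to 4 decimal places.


The predictive probability equals the posterior mean.
P(next = heads) = alpha / (alpha + beta)
= 26 / 40 = 0.65

0.65


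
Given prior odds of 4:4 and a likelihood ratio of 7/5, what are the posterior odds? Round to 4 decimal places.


Posterior odds = prior odds * LR
Prior odds = 4/4 = 1.0
LR = 7/5 = 1.4
Posterior odds = 1.0 * 1.4 = 1.4

1.4


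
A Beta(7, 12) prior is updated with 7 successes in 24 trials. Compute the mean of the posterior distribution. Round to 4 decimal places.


After update: Beta(14, 29)
Mean = 14 / (14 + 29) = 14 / 43
= 0.3256

0.3256


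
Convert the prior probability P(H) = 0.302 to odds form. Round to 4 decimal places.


P(not H) = 1 - 0.302 = 0.698
Odds = 0.302 / 0.698 = 0.4327

0.4327


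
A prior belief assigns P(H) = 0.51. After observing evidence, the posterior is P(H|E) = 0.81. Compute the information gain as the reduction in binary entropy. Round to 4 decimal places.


H(prior) = -0.51*log2(0.51) - 0.49*log2(0.49)
= 0.9997
H(post) = -0.81*log2(0.81) - 0.19*log2(0.19)
= 0.7015
IG = 0.9997 - 0.7015 = 0.2982

0.2982


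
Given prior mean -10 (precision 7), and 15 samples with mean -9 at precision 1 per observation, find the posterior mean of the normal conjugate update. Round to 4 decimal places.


The posterior mean is a precision-weighted average of prior and data.
Post. prec. = 7 + 15 = 22
Post. mean = (-70 + -135)/22 = -205/22 = -9.3182

-9.3182


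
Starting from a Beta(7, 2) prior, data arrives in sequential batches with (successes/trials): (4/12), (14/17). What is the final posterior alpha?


In sequential Bayesian updating, we sum all successes.
Total successes = 18
Final alpha = 7 + 18 = 25

25


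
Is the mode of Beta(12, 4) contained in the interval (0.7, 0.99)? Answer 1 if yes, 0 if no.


Mode = (a-1)/(a+b-2) = 11/14 = 0.7857
Interval: (0.7, 0.99)
Contains mode? 1

1


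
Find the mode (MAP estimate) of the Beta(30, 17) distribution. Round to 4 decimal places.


For Beta(a,b) with a,b > 1:
Mode = (a-1)/(a+b-2) = (30-1)/(47-2)
= 29/45 = 0.6444

0.6444


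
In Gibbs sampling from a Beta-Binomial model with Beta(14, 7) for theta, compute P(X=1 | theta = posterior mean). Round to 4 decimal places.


Posterior mean = alpha/(alpha+beta) = 14/21 = 0.6667
P(X=1|theta=mean) = theta = 0.6667

0.6667


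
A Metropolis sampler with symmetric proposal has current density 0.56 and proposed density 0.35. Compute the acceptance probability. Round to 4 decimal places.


For symmetric proposals, acceptance = min(1, pi(x*)/pi(x))
= min(1, 0.35/0.56)
= min(1, 0.625) = 0.625

0.625


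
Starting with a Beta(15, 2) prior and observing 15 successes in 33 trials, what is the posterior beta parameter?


Posterior beta = prior beta + failures
Failures = 33 - 15 = 18
beta_post = 2 + 18 = 20

20


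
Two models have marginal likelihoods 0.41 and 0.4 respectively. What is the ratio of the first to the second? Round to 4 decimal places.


Evidence ratio = 0.41 / 0.4
= 1.025

1.025


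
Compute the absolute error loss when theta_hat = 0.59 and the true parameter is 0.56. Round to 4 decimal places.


L = |theta_hat - theta_true|
= |0.59 - 0.56| = 0.03

0.03


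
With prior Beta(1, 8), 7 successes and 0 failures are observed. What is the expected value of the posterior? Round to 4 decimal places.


Posterior = Beta(8, 8)
E[theta] = alpha/(alpha+beta)
= 8/16 = 0.5

0.5


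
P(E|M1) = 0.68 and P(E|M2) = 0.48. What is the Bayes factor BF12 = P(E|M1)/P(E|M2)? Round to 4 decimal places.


Bayes factor BF12 = P(E|M1) / P(E|M2)
= 0.68 / 0.48
= 1.4167

1.4167


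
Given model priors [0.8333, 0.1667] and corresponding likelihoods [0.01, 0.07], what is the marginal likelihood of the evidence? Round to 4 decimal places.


P(E) = sum_i P(M_i) P(E|M_i)
= 0.0083 + 0.0117
= 0.02

0.02


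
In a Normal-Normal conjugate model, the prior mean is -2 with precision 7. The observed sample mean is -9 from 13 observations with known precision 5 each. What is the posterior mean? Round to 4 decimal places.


Posterior precision = tau0 + n*tau = 7 + 13*5 = 72
Posterior mean = (tau0*mu0 + n*tau*xbar) / posterior_precision
= (7*-2 + 13*5*-9) / 72
= -599 / 72 = -8.3194

-8.3194


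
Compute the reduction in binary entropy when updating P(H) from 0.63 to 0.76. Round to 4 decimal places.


H_before = -p*log2(p) - (1-p)*log2(1-p) for p=0.63: 0.9507
H_after for p=0.76: 0.795
Reduction = 0.9507 - 0.795 = 0.1556

0.1556


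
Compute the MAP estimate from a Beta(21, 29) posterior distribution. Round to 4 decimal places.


MAP = mode of Beta distribution
= (alpha - 1)/(alpha + beta - 2)
= (21-1)/(21+29-2)
= 20/48 = 0.4167

0.4167


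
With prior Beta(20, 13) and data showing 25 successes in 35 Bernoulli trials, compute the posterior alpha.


Conjugate update: alpha_posterior = alpha_prior + k
= 20 + 25 = 45

45


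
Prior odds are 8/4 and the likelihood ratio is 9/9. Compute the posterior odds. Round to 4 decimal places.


Posterior odds = prior odds * likelihood ratio
= (8/4) * (9/9)
= 72 / 36
= 2.0

2.0


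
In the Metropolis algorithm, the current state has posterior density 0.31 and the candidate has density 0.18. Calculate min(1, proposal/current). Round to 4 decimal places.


Ratio = 0.18/0.31 = 0.5806
Acceptance probability = min(1, 0.5806)
= 0.5806

0.5806


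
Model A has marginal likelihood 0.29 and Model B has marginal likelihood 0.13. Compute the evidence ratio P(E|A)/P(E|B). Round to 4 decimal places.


Evidence ratio = P(E|A) / P(E|B)
= 0.29 / 0.13
= 2.2308

2.2308


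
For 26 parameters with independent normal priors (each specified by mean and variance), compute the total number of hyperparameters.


A normal prior has 2 hyperparameters per parameter.
Total = 26 * 2 = 52

52


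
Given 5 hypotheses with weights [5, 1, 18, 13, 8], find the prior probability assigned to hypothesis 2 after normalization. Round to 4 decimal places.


To normalize, divide each weight by the sum of all weights.
Sum = 45
Prior(H2) = 1/45 = 0.0222

0.0222


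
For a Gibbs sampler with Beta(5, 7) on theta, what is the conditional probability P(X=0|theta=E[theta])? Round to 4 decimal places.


E[theta] = 5/(5+7) = 0.4167
P(X=0|theta) = 1 - theta = 0.5833

0.5833


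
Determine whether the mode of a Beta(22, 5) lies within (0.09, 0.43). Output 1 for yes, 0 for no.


First find the mode: (a-1)/(a+b-2) = 0.84
Is 0.84 in (0.09, 0.43)? 0

0


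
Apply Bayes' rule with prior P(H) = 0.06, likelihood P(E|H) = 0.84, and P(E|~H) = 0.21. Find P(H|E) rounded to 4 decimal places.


Step 1: Compute marginal P(E) = P(E|H)P(H) + P(E|~H)P(~H)
= 0.84*0.06 + 0.21*0.94 = 0.2478
Step 2: P(H|E) = P(E|H)P(H)/P(E) = 0.0504/0.2478
= 0.2034

0.2034


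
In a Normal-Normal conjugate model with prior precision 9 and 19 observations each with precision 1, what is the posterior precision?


Posterior precision = prior precision + n * observation precision
= 9 + 19 * 1
= 9 + 19 = 28

28


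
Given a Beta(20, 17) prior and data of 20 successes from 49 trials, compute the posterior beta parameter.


Number of failures = 49 - 20 = 29
Posterior beta = 17 + 29 = 46

46


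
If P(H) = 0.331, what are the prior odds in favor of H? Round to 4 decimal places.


Prior odds = P(H) / (1 - P(H))
= 0.331 / 0.669
= 0.4948

0.4948


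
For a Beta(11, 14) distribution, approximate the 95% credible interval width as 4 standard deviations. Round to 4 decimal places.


Variance of Beta(a,b) = ab / ((a+b)^2 * (a+b+1))
= 11*14 / ((25)^2 * 26)
= 0.0095
SD = sqrt(0.0095) = 0.0973
Width = 4 * SD = 0.3894

0.3894


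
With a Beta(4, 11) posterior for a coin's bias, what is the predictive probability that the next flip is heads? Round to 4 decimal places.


The predictive probability equals the posterior mean.
P(next = heads) = alpha / (alpha + beta)
= 4 / 15 = 0.2667

0.2667


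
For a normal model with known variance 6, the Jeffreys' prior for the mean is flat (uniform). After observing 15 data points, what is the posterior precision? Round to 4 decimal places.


Jeffreys' prior for normal mean (known variance) is flat.
Prior precision = 0.
Posterior precision = prior_prec + n/sigma^2 = 0 + 15/6
= 2.5

2.5


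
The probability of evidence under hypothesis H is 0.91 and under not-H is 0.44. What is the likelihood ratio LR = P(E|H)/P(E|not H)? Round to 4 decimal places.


LR = 0.91 / 0.44
= 2.0682

2.0682


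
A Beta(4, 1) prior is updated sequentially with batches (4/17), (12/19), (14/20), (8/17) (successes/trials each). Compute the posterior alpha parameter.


Sequential conjugate updating is equivalent to a single batch update.
Total successes across all batches = 38
alpha_posterior = alpha_prior + total_successes = 4 + 38
= 42

42


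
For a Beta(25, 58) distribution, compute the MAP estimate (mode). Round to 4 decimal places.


MAP = mode = (a-1)/(a+b-2)
= (25-1)/(25+58-2)
= 24/81 = 0.2963

0.2963


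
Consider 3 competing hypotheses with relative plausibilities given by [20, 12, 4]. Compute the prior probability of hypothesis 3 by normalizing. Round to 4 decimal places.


Sum of weights = 20 + 12 + 4 = 36
Normalized prior for H3 = 4 / 36
= 0.1111

0.1111


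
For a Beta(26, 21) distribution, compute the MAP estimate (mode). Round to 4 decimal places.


MAP = mode = (a-1)/(a+b-2)
= (26-1)/(26+21-2)
= 25/45 = 0.5556

0.5556


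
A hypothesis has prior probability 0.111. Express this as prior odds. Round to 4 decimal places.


Odds = P(H) / P(not H) = 0.111 / 0.889
= 0.1249

0.1249


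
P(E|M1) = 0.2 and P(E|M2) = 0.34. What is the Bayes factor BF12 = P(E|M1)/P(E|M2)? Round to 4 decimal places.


Bayes factor BF12 = P(E|M1) / P(E|M2)
= 0.2 / 0.34
= 0.5882

0.5882


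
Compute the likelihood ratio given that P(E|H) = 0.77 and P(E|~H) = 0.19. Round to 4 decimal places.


LR = P(E|H) / P(E|~H)
= 0.77 / 0.19 = 4.0526

4.0526


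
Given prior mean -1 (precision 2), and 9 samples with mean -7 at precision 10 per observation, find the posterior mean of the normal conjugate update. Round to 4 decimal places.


The posterior mean is a precision-weighted average of prior and data.
Post. prec. = 2 + 90 = 92
Post. mean = (-2 + -630)/92 = -632/92 = -6.8696

-6.8696


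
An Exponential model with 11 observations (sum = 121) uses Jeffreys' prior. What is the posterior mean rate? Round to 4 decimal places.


Posterior Gamma(11, 121)
E[lambda] = 11/121 = 0.0909

0.0909


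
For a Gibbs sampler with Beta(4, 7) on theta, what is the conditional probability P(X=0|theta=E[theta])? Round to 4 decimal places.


E[theta] = 4/(4+7) = 0.3636
P(X=0|theta) = 1 - theta = 0.6364

0.6364


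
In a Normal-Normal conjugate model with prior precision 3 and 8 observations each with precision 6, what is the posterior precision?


Posterior precision = prior precision + n * observation precision
= 3 + 8 * 6
= 3 + 48 = 51

51


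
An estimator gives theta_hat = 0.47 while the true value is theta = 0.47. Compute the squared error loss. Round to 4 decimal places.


The squared error loss is (theta_hat - theta)^2
= (0.47 - 0.47)^2
= (0.0)^2 = 0.0

0.0


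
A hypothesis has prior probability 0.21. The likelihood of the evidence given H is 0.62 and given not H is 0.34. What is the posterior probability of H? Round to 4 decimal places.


Using Bayes' theorem:
P(E) = 0.21 * 0.62 + 0.79 * 0.34
P(E) = 0.3988
P(H|E) = (0.21 * 0.62) / 0.3988 = 0.3265

0.3265


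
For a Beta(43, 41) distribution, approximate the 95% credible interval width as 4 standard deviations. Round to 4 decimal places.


Variance of Beta(a,b) = ab / ((a+b)^2 * (a+b+1))
= 43*41 / ((84)^2 * 85)
= 0.0029
SD = sqrt(0.0029) = 0.0542
Width = 4 * SD = 0.2169

0.2169


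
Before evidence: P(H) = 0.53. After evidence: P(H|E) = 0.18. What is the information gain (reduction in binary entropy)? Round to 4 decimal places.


Prior entropy = 0.9974
Posterior entropy = 0.6801
Information gain = 0.9974 - 0.6801 = 0.3173

0.3173


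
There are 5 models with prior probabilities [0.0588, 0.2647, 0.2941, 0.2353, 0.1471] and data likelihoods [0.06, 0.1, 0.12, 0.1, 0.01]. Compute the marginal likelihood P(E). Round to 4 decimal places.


P(E) = sum over models of P(M_i) * P(E|M_i)
= 0.0588*0.06 + 0.2647*0.1 + 0.2941*0.12 + 0.2353*0.1 + 0.1471*0.01
= 0.0903

0.0903


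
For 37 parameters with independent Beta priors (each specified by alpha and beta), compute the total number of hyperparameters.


A Beta prior has 2 hyperparameters per parameter.
Total = 37 * 2 = 74

74


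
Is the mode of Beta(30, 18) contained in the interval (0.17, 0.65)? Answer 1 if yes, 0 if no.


Mode = (a-1)/(a+b-2) = 29/46 = 0.6304
Interval: (0.17, 0.65)
Contains mode? 1

1


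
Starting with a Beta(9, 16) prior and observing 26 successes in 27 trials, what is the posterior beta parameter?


Posterior beta = prior beta + failures
Failures = 27 - 26 = 1
beta_post = 16 + 1 = 17

17


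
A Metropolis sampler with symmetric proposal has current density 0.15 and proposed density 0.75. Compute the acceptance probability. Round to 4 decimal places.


For symmetric proposals, acceptance = min(1, pi(x*)/pi(x))
= min(1, 0.75/0.15)
= min(1, 5.0) = 1.0

1.0


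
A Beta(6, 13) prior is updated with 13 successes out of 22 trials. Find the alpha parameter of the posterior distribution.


In the Beta-Binomial conjugate update:
alpha_post = alpha_prior + successes
= 6 + 13
= 19

19


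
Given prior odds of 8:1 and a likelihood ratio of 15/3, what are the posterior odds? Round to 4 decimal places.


Posterior odds = prior odds * LR
Prior odds = 8/1 = 8.0
LR = 15/3 = 5.0
Posterior odds = 8.0 * 5.0 = 40.0

40.0


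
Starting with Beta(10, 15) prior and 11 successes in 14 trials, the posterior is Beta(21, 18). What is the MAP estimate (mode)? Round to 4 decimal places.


The mode of Beta(a, b) when a > 1 and b > 1 is (a-1)/(a+b-2)
= (21 - 1) / (21 + 18 - 2)
= 20 / 37
= 0.5405

0.5405


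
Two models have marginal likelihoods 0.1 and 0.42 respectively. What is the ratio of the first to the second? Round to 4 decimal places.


Evidence ratio = 0.1 / 0.42
= 0.2381

0.2381


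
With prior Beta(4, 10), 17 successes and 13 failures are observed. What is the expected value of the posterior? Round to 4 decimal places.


Posterior = Beta(21, 23)
E[theta] = alpha/(alpha+beta)
= 21/44 = 0.4773

0.4773


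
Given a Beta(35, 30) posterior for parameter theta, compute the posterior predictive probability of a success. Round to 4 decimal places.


For a Beta-Bernoulli model, the predictive probability is the mean:
P(success) = 35/(35+30) = 35/65 = 0.5385

0.5385


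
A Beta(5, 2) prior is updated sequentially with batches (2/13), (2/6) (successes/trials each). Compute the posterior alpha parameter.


Sequential conjugate updating is equivalent to a single batch update.
Total successes across all batches = 4
alpha_posterior = alpha_prior + total_successes = 5 + 4
= 9

9


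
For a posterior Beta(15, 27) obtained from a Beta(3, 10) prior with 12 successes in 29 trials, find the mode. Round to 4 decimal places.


Mode = (alpha - 1) / (alpha + beta - 2)
= 14 / 40
= 0.35

0.35


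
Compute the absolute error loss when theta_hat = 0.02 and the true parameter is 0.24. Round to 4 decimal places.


L = |theta_hat - theta_true|
= |0.02 - 0.24| = 0.22

0.22


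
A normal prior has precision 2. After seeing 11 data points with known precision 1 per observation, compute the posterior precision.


In the conjugate normal model, precisions add:
tau_posterior = tau_prior + n * tau_data
= 2 + 11*1 = 13

13


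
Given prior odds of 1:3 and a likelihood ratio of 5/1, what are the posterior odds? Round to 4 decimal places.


Posterior odds = prior odds * LR
Prior odds = 1/3 = 0.3333
LR = 5/1 = 5.0
Posterior odds = 0.3333 * 5.0 = 1.6667

1.6667


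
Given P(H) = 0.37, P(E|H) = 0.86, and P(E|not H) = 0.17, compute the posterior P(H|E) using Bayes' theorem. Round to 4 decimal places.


By Bayes' theorem: P(H|E) = P(E|H)*P(H) / P(E)
P(E) = P(E|H)*P(H) + P(E|not H)*P(not H)
P(E) = 0.86*0.37 + 0.17*0.63 = 0.4253
P(H|E) = 0.86*0.37 / 0.4253 = 0.7482

0.7482


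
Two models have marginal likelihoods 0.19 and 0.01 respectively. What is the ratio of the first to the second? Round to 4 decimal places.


Evidence ratio = 0.19 / 0.01
= 19.0

19.0


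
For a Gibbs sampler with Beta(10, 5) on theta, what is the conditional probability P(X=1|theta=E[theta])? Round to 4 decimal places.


E[theta] = 10/(10+5) = 0.6667
P(X=1|theta) = theta = 0.6667

0.6667


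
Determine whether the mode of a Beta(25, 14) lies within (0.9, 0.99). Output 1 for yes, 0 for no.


First find the mode: (a-1)/(a+b-2) = 0.6486
Is 0.6486 in (0.9, 0.99)? 0

0


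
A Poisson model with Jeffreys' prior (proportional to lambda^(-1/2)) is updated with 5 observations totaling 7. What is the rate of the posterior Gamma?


Posterior = Gamma(0.5 + S, n)
= Gamma(0.5 + 7, 5)
Posterior rate = 0 + n = 5

5.0


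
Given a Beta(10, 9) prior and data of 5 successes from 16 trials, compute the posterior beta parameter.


Number of failures = 16 - 5 = 11
Posterior beta = 9 + 11 = 20

20


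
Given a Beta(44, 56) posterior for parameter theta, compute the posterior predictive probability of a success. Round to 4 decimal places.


For a Beta-Bernoulli model, the predictive probability is the mean:
P(success) = 44/(44+56) = 44/100 = 0.44

0.44


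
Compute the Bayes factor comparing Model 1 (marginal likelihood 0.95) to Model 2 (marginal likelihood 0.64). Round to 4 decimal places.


BF12 = marginal likelihood of M1 / marginal likelihood of M2
= 0.95/0.64
= 1.4844

1.4844


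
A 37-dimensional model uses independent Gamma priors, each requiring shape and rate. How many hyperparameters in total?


Per parameter: 2 (shape and rate).
Total = 37 * 2 = 74

74


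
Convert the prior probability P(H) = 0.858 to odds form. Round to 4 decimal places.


P(not H) = 1 - 0.858 = 0.142
Odds = 0.858 / 0.142 = 6.0423

6.0423


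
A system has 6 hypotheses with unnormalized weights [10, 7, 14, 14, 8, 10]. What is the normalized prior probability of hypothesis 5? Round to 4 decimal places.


The normalized prior is the weight divided by the total.
Total weight = 63
P(H5) = 8 / 63 = 0.127

0.127


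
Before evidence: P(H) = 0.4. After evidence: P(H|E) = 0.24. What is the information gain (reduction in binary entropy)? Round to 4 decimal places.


Prior entropy = 0.971
Posterior entropy = 0.795
Information gain = 0.971 - 0.795 = 0.1759

0.1759


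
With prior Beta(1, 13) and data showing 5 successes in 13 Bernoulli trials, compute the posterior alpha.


Conjugate update: alpha_posterior = alpha_prior + k
= 1 + 5 = 6

6


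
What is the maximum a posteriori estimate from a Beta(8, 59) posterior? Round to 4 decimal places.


The MAP estimate equals the mode of the distribution.
Mode of Beta(a,b) = (a-1)/(a+b-2)
= 7/65
= 0.1077

0.1077


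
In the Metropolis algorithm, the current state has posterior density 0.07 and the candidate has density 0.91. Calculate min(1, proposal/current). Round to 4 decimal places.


Ratio = 0.91/0.07 = 13.0
Acceptance probability = min(1, 13.0)
= 1.0

1.0


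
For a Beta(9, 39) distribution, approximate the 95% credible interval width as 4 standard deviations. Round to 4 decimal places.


Variance of Beta(a,b) = ab / ((a+b)^2 * (a+b+1))
= 9*39 / ((48)^2 * 49)
= 0.0031
SD = sqrt(0.0031) = 0.0558
Width = 4 * SD = 0.223

0.223


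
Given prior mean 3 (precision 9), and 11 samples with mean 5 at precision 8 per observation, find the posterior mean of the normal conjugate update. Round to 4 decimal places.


The posterior mean is a precision-weighted average of prior and data.
Post. prec. = 9 + 88 = 97
Post. mean = (27 + 440)/97 = 467/97 = 4.8144

4.8144


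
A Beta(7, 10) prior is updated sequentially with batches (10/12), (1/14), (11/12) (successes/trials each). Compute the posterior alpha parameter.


Sequential conjugate updating is equivalent to a single batch update.
Total successes across all batches = 22
alpha_posterior = alpha_prior + total_successes = 7 + 22
= 29

29


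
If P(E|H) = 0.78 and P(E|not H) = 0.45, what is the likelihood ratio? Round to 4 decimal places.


Likelihood ratio = P(E|H) / P(E|not H)
= 0.78 / 0.45
= 1.7333

1.7333


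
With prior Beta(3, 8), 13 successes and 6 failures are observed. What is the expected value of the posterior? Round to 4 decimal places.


Posterior = Beta(16, 14)
E[theta] = alpha/(alpha+beta)
= 16/30 = 0.5333

0.5333


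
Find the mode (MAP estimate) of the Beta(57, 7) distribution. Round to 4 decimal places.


For Beta(a,b) with a,b > 1:
Mode = (a-1)/(a+b-2) = (57-1)/(64-2)
= 56/62 = 0.9032

0.9032


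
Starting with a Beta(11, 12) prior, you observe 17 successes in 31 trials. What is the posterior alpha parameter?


For a Beta-Binomial conjugate model:
Posterior alpha = prior alpha + number of successes
= 11 + 17 = 28

28


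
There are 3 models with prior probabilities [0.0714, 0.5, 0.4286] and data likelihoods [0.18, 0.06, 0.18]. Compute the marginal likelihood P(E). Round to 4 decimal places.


P(E) = sum over models of P(M_i) * P(E|M_i)
= 0.0714*0.18 + 0.5*0.06 + 0.4286*0.18
= 0.12

0.12


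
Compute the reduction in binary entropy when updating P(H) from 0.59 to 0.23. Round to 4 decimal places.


H_before = -p*log2(p) - (1-p)*log2(1-p) for p=0.59: 0.9765
H_after for p=0.23: 0.778
Reduction = 0.9765 - 0.778 = 0.1985

0.1985


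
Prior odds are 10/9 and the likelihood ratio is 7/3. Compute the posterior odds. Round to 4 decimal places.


Posterior odds = prior odds * likelihood ratio
= (10/9) * (7/3)
= 70 / 27
= 2.5926

2.5926


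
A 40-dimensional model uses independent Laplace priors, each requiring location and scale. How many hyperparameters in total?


Per parameter: 2 (location and scale).
Total = 40 * 2 = 80

80


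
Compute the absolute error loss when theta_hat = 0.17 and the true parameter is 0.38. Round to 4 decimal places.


L = |theta_hat - theta_true|
= |0.17 - 0.38| = 0.21

0.21


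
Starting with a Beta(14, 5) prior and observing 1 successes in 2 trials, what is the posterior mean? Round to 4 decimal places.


Posterior parameters: alpha = 14 + 1 = 15
beta = 5 + 1 = 6
Posterior mean = alpha / (alpha + beta) = 15 / 21
= 0.7143

0.7143


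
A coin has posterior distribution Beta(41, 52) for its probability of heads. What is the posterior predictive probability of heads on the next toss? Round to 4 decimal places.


Posterior predictive = E[theta] = alpha/(alpha+beta)
= 41/93
= 0.4409

0.4409


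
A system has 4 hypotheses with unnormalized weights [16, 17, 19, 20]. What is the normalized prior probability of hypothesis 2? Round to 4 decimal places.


The normalized prior is the weight divided by the total.
Total weight = 72
P(H2) = 17 / 72 = 0.2361

0.2361


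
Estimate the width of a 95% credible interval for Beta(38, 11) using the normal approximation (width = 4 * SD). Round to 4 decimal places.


For Beta(a,b): Var = ab/((a+b)^2(a+b+1))
Var = 0.0035, SD = 0.059
Approximate 95% CI width = 4 * 0.059 = 0.236

0.236


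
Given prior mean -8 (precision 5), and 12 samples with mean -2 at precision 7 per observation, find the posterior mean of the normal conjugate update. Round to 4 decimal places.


The posterior mean is a precision-weighted average of prior and data.
Post. prec. = 5 + 84 = 89
Post. mean = (-40 + -168)/89 = -208/89 = -2.3371

-2.3371


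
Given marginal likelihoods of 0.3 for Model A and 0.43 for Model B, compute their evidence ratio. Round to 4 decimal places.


Ratio = ML(A) / ML(B) = 0.3/0.43
= 0.6977

0.6977


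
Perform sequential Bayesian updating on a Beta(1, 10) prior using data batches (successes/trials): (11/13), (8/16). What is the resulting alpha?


Accumulate successes: 19
Posterior alpha = prior alpha + sum of successes
= 1 + 19 = 20

20


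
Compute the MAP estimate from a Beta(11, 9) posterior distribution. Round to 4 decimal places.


MAP = mode of Beta distribution
= (alpha - 1)/(alpha + beta - 2)
= (11-1)/(11+9-2)
= 10/18 = 0.5556

0.5556


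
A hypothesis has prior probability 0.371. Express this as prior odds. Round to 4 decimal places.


Odds = P(H) / P(not H) = 0.371 / 0.629
= 0.5898

0.5898


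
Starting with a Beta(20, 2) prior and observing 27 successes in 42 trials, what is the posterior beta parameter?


Posterior beta = prior beta + failures
Failures = 42 - 27 = 15
beta_post = 2 + 15 = 17

17


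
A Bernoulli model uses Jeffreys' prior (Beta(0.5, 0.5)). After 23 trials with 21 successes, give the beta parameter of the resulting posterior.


Posterior = Beta(prior_alpha + successes, prior_beta + failures)
= Beta(0.5 + 21, 0.5 + 2)
Posterior beta = 0.5 + (n - k) = 0.5 + 2 = 2.5

2.5


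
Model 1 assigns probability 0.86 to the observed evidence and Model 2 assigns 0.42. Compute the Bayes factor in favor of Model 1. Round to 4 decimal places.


BF = P(data|M1) / P(data|M2)
= 0.86 / 0.42 = 2.0476

2.0476


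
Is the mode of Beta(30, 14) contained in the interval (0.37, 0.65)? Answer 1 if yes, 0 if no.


Mode = (a-1)/(a+b-2) = 29/42 = 0.6905
Interval: (0.37, 0.65)
Contains mode? 0

0


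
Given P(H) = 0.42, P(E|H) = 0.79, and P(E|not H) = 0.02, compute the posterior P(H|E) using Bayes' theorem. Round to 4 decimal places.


By Bayes' theorem: P(H|E) = P(E|H)*P(H) / P(E)
P(E) = P(E|H)*P(H) + P(E|not H)*P(not H)
P(E) = 0.79*0.42 + 0.02*0.58 = 0.3434
P(H|E) = 0.79*0.42 / 0.3434 = 0.9662

0.9662


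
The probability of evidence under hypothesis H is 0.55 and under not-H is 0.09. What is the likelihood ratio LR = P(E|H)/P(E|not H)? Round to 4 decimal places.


LR = 0.55 / 0.09
= 6.1111

6.1111


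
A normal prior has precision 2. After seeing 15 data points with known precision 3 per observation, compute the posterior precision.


In the conjugate normal model, precisions add:
tau_posterior = tau_prior + n * tau_data
= 2 + 15*3 = 47

47


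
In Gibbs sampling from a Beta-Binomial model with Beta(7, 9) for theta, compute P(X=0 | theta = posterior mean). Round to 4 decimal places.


Posterior mean = alpha/(alpha+beta) = 7/16 = 0.4375
P(X=0|theta=mean) = 1 - theta = 0.5625

0.5625


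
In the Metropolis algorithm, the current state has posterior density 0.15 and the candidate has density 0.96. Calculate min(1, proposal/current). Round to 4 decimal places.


Ratio = 0.96/0.15 = 6.4
Acceptance probability = min(1, 6.4)
= 1.0

1.0


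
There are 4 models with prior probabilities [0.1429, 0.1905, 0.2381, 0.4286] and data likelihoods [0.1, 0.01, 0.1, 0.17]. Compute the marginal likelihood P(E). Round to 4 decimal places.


P(E) = sum over models of P(M_i) * P(E|M_i)
= 0.1429*0.1 + 0.1905*0.01 + 0.2381*0.1 + 0.4286*0.17
= 0.1129

0.1129


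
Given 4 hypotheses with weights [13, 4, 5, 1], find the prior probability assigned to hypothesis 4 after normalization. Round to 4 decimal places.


To normalize, divide each weight by the sum of all weights.
Sum = 23
Prior(H4) = 1/23 = 0.0435

0.0435


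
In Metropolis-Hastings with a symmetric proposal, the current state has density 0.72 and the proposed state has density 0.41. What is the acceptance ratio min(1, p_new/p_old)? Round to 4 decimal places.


Ratio = p_new / p_old = 0.41 / 0.72 = 0.5694
Acceptance = min(1, 0.5694) = 0.5694

0.5694


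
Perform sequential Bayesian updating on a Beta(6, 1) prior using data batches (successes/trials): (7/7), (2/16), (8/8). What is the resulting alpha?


Accumulate successes: 17
Posterior alpha = prior alpha + sum of successes
= 6 + 17 = 23

23


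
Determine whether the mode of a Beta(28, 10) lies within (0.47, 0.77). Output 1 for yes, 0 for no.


First find the mode: (a-1)/(a+b-2) = 0.75
Is 0.75 in (0.47, 0.77)? 1

1
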